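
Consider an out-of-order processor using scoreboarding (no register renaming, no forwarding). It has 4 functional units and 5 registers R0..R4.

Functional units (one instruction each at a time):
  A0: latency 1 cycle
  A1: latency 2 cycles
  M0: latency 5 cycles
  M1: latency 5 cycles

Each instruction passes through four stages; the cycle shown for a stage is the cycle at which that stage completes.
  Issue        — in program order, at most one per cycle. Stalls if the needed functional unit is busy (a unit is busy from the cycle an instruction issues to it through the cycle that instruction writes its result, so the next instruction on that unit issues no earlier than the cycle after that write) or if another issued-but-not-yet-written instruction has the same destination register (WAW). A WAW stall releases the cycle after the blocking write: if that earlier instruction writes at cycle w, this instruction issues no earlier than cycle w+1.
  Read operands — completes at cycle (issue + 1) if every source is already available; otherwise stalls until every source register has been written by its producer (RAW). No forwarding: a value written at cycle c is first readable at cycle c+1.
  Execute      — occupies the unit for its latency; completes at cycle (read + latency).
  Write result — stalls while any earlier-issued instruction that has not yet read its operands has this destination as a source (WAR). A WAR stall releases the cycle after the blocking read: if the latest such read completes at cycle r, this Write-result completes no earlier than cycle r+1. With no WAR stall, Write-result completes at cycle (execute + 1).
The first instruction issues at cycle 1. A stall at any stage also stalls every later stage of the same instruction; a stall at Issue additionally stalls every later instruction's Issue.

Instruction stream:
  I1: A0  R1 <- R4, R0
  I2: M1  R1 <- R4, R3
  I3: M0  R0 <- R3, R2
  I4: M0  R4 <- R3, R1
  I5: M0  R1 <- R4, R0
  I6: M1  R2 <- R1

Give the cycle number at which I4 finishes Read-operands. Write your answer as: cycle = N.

cycle = 15

  I1 | 1 | 2 | 3 | 4
  I2 | 5 | 6 | 11 | 12   WAW R1: wait I1 write@4
  I3 | 6 | 7 | 12 | 13
  I4 | 14 | 15 | 20 | 21   struct: M0 busy until I3 writes@13
  I5 | 22 | 23 | 28 | 29   struct: M0 busy until I4 writes@21
  I6 | 23 | 30 | 35 | 36   RAW R1: wait I5 write@29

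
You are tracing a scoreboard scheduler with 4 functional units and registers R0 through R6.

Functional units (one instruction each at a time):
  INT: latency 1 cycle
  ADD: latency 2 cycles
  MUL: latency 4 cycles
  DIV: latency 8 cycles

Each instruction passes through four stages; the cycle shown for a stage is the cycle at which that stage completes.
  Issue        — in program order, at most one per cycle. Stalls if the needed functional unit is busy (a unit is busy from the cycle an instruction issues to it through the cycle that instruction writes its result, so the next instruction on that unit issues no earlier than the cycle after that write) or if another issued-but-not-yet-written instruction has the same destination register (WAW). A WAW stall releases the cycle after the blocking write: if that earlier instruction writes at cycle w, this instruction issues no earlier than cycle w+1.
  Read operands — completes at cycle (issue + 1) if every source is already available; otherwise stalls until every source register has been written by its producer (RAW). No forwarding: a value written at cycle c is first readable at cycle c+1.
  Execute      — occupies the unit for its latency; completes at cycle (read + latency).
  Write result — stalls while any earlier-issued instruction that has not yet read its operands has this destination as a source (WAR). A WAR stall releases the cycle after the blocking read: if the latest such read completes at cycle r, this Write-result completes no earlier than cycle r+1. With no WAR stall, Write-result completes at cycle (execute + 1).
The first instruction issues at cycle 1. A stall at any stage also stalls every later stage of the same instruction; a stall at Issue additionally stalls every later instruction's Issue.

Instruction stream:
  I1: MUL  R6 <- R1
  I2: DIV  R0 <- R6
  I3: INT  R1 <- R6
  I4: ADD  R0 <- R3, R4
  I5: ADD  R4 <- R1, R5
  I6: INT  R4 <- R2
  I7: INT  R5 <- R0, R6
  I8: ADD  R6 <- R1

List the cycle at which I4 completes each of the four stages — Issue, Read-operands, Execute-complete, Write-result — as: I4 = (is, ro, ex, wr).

  I1 | 1 | 2 | 6 | 7
  I2 | 2 | 8 | 16 | 17   RAW R6: wait I1 write@7
  I3 | 3 | 8 | 9 | 10   RAW R6: wait I1 write@7
  I4 | 18 | 19 | 21 | 22   WAW R0: wait I2 write@17
  I5 | 23 | 24 | 26 | 27   struct: ADD busy until I4 writes@22
  I6 | 28 | 29 | 30 | 31   WAW R4: wait I5 write@27
  I7 | 32 | 33 | 34 | 35   struct: INT busy until I6 writes@31
  I8 | 33 | 34 | 36 | 37

I4 = (18, 19, 21, 22)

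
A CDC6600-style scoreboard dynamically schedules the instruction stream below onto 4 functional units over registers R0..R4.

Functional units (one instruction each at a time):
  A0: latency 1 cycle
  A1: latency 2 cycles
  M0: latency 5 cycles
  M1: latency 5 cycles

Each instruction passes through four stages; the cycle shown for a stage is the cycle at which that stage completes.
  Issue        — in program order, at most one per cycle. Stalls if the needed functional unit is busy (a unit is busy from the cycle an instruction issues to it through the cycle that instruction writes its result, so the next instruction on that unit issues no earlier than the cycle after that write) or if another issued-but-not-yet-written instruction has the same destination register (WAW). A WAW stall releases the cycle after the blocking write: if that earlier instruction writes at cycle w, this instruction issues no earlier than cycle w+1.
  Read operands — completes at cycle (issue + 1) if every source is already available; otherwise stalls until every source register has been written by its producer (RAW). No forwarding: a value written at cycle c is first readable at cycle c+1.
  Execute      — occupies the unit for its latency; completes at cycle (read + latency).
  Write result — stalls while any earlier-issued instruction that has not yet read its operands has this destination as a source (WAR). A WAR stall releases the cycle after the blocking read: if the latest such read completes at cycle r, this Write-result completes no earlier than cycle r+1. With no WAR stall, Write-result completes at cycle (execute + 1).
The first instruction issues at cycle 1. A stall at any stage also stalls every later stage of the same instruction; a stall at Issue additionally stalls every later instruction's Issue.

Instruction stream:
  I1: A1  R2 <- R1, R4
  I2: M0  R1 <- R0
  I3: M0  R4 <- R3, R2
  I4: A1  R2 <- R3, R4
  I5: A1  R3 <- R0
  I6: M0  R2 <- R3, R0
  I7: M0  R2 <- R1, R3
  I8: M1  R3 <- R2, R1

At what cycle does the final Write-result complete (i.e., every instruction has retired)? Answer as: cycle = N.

cycle = 48

[I1] 1/2/4/5
[I2] 2/3/8/9
[I3] 10/11/16/17  (struct: M0 busy until I2 writes@9)
[I4] 11/18/20/21  (RAW R4: wait I3 write@17)
[I5] 22/23/25/26  (struct: A1 busy until I4 writes@21)
[I6] 23/27/32/33  (RAW R3: wait I5 write@26)
[I7] 34/35/40/41  (struct: M0 busy until I6 writes@33)
[I8] 35/42/47/48  (RAW R2: wait I7 write@41)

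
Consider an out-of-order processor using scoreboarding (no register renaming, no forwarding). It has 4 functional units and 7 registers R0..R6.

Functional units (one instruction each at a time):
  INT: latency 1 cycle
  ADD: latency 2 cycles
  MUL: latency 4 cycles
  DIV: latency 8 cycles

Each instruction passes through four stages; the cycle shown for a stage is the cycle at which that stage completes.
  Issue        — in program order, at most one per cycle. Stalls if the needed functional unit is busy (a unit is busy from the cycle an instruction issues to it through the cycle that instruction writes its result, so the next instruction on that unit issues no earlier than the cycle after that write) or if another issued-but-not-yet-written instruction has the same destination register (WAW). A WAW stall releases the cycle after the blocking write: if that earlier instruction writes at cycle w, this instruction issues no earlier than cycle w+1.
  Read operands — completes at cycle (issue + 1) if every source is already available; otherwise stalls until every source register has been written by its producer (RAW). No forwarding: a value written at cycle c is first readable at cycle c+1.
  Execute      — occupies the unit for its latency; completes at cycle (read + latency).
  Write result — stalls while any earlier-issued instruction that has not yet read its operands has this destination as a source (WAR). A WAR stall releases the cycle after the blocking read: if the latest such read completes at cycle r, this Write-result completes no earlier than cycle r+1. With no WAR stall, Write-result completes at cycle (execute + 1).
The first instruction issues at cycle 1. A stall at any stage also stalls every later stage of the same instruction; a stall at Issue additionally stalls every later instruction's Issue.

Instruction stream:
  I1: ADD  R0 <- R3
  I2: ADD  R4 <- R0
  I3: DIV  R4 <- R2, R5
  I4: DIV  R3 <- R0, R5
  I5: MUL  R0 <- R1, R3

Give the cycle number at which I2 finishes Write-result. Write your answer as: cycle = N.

c1: I1 issues→ADD
c2: I1 reads
c4: I1 exec-done
c5: I1 writes R0
c6: I2 issues→ADD
c7: I2 reads
c9: I2 exec-done
c10: I2 writes R4
c11: I3 issues→DIV
c12: I3 reads
c20: I3 exec-done
c21: I3 writes R4
c22: I4 issues→DIV
c23: I4 reads, I5 issues→MUL
c31: I4 exec-done
c32: I4 writes R3
c33: I5 reads
c37: I5 exec-done
c38: I5 writes R0

cycle = 10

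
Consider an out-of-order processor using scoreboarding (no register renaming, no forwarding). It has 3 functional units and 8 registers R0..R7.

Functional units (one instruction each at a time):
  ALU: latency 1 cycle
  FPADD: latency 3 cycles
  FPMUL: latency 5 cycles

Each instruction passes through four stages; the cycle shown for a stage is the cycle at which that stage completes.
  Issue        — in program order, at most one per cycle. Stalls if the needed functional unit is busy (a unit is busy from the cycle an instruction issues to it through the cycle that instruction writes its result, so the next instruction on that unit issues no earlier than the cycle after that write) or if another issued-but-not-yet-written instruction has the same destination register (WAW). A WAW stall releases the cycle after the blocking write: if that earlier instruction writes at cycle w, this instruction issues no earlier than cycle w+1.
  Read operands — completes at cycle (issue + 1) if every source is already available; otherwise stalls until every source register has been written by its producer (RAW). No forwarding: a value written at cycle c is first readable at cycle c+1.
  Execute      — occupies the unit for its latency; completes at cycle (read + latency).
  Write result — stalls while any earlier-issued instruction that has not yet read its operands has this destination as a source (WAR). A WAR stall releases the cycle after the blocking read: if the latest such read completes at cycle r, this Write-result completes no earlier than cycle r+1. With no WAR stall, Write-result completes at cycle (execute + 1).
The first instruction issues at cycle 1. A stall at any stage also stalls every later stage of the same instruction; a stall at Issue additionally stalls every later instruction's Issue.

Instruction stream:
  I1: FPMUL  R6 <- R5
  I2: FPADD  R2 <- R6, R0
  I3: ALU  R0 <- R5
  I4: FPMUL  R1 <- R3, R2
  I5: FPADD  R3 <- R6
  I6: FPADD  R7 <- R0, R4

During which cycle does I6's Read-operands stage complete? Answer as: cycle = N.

t=1  I1 dispatched to FPMUL
t=2  I1 operands ready · I2 dispatched to FPADD
t=3  I3 dispatched to ALU
t=4  I3 operands ready
t=5  I3 complete
t=7  I1 complete
t=8  R6←I1
t=9  I2 operands ready · I4 dispatched to FPMUL
t=10  R0←I3
t=12  I2 complete
t=13  R2←I2
t=14  I4 operands ready · I5 dispatched to FPADD
t=15  I5 operands ready
t=18  I5 complete
t=19  I4 complete · R3←I5
t=20  R1←I4 · I6 dispatched to FPADD
t=21  I6 operands ready
t=24  I6 complete
t=25  R7←I6

cycle = 21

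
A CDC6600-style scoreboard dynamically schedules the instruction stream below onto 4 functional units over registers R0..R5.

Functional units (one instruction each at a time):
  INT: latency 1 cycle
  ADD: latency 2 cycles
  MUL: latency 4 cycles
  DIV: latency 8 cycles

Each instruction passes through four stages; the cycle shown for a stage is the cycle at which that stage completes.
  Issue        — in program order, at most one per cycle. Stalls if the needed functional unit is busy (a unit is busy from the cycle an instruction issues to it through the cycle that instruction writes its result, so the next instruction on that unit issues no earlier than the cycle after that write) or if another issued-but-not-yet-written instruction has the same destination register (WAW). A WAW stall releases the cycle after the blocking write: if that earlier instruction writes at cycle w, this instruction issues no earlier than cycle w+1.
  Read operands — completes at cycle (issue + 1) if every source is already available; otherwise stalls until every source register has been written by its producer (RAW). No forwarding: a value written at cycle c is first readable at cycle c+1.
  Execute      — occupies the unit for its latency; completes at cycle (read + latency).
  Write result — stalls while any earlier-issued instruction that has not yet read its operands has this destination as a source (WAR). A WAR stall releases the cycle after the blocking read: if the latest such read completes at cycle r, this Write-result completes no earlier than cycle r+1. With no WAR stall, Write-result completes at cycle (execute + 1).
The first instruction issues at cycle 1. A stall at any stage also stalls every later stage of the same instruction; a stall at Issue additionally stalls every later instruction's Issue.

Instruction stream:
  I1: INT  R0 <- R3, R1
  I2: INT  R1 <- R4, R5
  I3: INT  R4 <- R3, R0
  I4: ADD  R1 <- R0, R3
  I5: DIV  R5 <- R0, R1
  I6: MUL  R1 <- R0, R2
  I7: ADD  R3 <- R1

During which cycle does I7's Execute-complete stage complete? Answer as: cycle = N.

I1: IS=1 RO=2 EX=3 WR=4
I2: IS=5 RO=6 EX=7 WR=8  [struct: INT busy until I1 writes@4]
I3: IS=9 RO=10 EX=11 WR=12  [struct: INT busy until I2 writes@8]
I4: IS=10 RO=11 EX=13 WR=14
I5: IS=11 RO=15 EX=23 WR=24  [RAW R1: wait I4 write@14]
I6: IS=15 RO=16 EX=20 WR=21  [WAW R1: wait I4 write@14]
I7: IS=16 RO=22 EX=24 WR=25  [RAW R1: wait I6 write@21]

cycle = 24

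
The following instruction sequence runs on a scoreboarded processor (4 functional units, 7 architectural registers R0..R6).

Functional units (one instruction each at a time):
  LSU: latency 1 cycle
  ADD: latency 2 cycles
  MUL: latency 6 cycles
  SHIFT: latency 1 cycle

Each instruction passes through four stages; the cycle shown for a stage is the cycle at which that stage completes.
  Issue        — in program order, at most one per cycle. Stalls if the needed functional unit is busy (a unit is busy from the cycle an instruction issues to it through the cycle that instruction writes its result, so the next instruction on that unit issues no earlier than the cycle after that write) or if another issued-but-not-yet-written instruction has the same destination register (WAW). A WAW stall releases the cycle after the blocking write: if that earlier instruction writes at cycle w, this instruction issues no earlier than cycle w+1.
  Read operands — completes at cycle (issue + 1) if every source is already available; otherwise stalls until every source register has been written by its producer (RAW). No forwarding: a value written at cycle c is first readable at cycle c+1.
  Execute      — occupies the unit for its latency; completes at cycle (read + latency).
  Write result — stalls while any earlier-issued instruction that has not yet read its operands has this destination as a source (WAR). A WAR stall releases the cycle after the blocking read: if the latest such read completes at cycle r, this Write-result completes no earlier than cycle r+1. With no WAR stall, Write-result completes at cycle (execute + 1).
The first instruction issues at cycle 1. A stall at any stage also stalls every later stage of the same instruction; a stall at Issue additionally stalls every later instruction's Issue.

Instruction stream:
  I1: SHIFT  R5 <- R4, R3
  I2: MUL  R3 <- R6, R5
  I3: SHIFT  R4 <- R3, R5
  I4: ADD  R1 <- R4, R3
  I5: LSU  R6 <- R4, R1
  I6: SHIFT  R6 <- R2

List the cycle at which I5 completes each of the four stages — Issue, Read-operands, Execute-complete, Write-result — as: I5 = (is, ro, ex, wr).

c1: issue I1 (SHIFT)
c2: I1 read-ops | issue I2 (MUL)
c3: I1 finished on SHIFT
c4: I1→R5
c5: I2 read-ops | issue I3 (SHIFT)
c6: issue I4 (ADD)
c7: issue I5 (LSU)
c11: I2 finished on MUL
c12: I2→R3
c13: I3 read-ops
c14: I3 finished on SHIFT
c15: I3→R4
c16: I4 read-ops
c18: I4 finished on ADD
c19: I4→R1
c20: I5 read-ops
c21: I5 finished on LSU
c22: I5→R6
c23: issue I6 (SHIFT)
c24: I6 read-ops
c25: I6 finished on SHIFT
c26: I6→R6

I5 = (7, 20, 21, 22)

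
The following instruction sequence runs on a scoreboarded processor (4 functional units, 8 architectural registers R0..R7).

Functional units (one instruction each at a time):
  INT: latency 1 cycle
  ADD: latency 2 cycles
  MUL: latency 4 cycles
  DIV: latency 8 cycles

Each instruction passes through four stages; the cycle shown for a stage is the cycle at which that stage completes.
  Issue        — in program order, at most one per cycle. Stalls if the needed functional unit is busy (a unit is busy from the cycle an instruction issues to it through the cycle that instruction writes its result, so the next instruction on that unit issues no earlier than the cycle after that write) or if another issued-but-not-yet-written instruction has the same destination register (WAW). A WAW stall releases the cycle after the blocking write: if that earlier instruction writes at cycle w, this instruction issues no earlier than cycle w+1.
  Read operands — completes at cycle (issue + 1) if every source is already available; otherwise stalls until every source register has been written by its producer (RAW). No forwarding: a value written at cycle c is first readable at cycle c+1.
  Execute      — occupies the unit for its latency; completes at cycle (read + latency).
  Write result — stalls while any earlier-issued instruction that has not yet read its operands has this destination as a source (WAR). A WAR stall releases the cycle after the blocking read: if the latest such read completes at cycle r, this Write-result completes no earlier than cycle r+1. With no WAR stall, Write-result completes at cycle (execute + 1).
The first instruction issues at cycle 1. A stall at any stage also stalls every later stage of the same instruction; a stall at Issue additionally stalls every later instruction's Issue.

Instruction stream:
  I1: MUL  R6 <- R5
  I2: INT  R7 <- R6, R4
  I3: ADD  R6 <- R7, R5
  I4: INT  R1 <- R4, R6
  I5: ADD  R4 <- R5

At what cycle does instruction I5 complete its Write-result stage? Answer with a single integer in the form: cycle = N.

cycle 1: I1 issues→MUL
cycle 2: I1 reads; I2 issues→INT
cycle 6: I1 exec-done
cycle 7: I1 writes R6
cycle 8: I2 reads; I3 issues→ADD
cycle 9: I2 exec-done
cycle 10: I2 writes R7
cycle 11: I3 reads; I4 issues→INT
cycle 13: I3 exec-done
cycle 14: I3 writes R6
cycle 15: I4 reads; I5 issues→ADD
cycle 16: I4 exec-done; I5 reads
cycle 17: I4 writes R1
cycle 18: I5 exec-done
cycle 19: I5 writes R4

cycle = 19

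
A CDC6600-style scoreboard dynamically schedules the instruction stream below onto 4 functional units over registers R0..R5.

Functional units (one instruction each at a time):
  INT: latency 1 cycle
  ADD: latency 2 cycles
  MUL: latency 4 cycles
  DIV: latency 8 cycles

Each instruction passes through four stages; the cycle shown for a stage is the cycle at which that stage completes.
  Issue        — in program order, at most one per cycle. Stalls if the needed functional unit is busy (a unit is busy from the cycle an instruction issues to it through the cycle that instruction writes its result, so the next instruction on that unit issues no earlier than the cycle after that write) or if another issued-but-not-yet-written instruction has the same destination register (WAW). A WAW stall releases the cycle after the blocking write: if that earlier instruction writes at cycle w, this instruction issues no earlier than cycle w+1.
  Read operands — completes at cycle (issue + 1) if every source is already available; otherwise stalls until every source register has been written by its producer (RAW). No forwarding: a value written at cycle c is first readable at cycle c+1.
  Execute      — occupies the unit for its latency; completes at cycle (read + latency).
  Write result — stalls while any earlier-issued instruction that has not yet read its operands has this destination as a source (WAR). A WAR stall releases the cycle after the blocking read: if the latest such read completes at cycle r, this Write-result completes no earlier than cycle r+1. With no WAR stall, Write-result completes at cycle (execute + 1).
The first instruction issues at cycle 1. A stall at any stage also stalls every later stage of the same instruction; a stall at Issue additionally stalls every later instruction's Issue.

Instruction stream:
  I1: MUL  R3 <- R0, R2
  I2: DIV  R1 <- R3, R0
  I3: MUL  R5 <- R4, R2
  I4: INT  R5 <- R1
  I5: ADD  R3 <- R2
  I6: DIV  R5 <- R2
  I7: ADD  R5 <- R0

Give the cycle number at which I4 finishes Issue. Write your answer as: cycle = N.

cycle = 15

1) issue 1, read 2, done 6, write 7
2) issue 2, read 8, done 16, write 17  <RAW R3: wait I1 write@7>
3) issue 8, read 9, done 13, write 14  <struct: MUL busy until I1 writes@7>
4) issue 15, read 18, done 19, write 20  <WAW R5: wait I3 write@14 / RAW R1: wait I2 write@17>
5) issue 16, read 17, done 19, write 20
6) issue 21, read 22, done 30, write 31  <WAW R5: wait I4 write@20>
7) issue 32, read 33, done 35, write 36  <WAW R5: wait I6 write@31>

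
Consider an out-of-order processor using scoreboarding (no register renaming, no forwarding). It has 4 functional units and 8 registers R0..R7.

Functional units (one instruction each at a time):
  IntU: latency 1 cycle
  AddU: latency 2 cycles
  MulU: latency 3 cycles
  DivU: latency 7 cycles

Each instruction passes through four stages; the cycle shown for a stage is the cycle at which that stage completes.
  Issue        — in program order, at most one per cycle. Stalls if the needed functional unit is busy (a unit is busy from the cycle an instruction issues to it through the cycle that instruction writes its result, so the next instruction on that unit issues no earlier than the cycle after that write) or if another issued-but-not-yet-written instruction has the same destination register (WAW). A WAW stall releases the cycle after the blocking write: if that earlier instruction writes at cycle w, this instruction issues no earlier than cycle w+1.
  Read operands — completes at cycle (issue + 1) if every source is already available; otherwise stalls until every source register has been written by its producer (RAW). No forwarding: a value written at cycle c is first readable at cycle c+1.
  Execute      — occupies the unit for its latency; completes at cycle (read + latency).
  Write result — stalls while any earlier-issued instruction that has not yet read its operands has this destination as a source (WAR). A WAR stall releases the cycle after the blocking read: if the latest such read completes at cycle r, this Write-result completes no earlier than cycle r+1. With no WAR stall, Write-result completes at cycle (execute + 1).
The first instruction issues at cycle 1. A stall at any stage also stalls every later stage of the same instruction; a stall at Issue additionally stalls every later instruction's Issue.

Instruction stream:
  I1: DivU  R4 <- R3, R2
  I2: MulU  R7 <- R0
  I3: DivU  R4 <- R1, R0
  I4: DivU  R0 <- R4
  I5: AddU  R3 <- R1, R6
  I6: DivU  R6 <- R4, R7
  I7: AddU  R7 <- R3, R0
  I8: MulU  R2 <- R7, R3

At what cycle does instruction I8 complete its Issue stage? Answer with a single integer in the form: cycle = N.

cycle = 33

I1: IS=1 RO=2 EX=9 WR=10
I2: IS=2 RO=3 EX=6 WR=7
I3: IS=11 RO=12 EX=19 WR=20  [struct: DivU busy until I1 writes@10]
I4: IS=21 RO=22 EX=29 WR=30  [struct: DivU busy until I3 writes@20]
I5: IS=22 RO=23 EX=25 WR=26
I6: IS=31 RO=32 EX=39 WR=40  [struct: DivU busy until I4 writes@30]
I7: IS=32 RO=33 EX=35 WR=36
I8: IS=33 RO=37 EX=40 WR=41  [RAW R7: wait I7 write@36]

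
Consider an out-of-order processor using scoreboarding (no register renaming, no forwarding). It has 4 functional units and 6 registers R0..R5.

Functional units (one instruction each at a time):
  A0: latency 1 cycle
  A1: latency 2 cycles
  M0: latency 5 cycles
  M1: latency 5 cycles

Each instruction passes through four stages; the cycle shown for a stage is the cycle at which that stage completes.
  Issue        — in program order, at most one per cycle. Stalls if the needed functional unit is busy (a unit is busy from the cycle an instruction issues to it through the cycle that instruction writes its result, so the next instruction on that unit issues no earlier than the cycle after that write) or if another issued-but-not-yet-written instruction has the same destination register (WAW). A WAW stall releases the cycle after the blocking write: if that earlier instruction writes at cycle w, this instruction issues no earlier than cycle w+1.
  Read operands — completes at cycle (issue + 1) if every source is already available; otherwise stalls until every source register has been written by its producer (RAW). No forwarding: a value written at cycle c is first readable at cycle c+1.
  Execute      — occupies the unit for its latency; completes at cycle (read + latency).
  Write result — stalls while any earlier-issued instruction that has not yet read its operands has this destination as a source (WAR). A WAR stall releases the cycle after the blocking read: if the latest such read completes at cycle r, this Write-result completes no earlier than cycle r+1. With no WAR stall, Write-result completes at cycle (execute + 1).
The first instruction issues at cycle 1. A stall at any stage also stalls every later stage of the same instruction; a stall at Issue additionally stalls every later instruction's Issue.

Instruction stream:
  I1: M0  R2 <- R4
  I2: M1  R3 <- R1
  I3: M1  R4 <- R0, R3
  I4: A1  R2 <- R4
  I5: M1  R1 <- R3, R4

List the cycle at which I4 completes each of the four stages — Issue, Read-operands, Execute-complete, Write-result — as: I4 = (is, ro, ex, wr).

I4 = (11, 18, 20, 21)

t=1  I1 issues→M0
t=2  I1 reads, I2 issues→M1
t=3  I2 reads
t=7  I1 exec-done
t=8  I1 writes R2, I2 exec-done
t=9  I2 writes R3
t=10  I3 issues→M1
t=11  I3 reads, I4 issues→A1
t=16  I3 exec-done
t=17  I3 writes R4
t=18  I4 reads, I5 issues→M1
t=19  I5 reads
t=20  I4 exec-done
t=21  I4 writes R2
t=24  I5 exec-done
t=25  I5 writes R1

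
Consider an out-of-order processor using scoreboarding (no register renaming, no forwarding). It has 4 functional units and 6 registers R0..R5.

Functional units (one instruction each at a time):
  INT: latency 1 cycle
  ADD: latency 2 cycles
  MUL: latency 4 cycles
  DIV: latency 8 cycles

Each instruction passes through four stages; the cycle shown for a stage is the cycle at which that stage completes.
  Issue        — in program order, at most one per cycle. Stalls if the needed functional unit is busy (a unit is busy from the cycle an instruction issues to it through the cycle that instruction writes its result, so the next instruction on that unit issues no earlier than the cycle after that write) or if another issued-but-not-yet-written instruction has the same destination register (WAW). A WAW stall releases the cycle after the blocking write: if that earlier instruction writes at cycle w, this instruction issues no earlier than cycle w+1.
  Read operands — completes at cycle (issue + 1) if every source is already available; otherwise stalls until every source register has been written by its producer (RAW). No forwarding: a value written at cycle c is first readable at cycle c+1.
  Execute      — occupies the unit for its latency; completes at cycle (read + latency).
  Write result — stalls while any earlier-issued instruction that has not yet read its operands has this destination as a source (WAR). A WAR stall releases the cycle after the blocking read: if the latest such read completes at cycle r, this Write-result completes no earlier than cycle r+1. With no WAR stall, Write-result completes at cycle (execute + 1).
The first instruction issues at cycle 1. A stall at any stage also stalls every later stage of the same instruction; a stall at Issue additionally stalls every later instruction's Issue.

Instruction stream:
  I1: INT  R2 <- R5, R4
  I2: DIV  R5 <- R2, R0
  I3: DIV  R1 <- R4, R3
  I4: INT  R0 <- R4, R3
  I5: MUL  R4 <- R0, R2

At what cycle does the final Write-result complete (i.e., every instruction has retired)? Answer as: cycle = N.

t=1  issue I1 (INT)
t=2  I1 read-ops · issue I2 (DIV)
t=3  I1 finished on INT
t=4  I1→R2
t=5  I2 read-ops
t=13  I2 finished on DIV
t=14  I2→R5
t=15  issue I3 (DIV)
t=16  I3 read-ops · issue I4 (INT)
t=17  I4 read-ops · issue I5 (MUL)
t=18  I4 finished on INT
t=19  I4→R0
t=20  I5 read-ops
t=24  I3 finished on DIV · I5 finished on MUL
t=25  I3→R1 · I5→R4

cycle = 25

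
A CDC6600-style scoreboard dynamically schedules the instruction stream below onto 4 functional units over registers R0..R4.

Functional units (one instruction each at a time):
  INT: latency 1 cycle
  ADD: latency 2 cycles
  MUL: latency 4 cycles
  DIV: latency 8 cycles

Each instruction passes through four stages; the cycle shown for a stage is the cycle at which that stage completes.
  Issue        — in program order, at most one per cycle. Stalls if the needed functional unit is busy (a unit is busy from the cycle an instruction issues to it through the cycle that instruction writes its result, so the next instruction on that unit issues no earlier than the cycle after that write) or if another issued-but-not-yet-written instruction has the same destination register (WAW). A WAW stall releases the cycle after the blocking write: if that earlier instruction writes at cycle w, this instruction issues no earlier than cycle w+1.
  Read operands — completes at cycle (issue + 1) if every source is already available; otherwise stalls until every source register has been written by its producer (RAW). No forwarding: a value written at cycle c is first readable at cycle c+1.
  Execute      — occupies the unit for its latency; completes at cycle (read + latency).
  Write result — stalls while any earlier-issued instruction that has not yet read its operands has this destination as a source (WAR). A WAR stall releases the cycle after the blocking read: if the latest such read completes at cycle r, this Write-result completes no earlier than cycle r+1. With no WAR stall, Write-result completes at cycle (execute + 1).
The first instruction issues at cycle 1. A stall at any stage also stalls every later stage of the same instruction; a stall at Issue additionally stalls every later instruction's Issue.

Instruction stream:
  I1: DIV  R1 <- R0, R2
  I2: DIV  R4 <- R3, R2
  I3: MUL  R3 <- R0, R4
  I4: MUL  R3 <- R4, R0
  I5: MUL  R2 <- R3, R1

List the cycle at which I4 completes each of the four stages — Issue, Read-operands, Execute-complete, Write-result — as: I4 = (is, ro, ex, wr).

I1: IS=1 RO=2 EX=10 WR=11
I2: IS=12 RO=13 EX=21 WR=22  [struct: DIV busy until I1 writes@11]
I3: IS=13 RO=23 EX=27 WR=28  [RAW R4: wait I2 write@22]
I4: IS=29 RO=30 EX=34 WR=35  [struct: MUL busy until I3 writes@28]
I5: IS=36 RO=37 EX=41 WR=42  [struct: MUL busy until I4 writes@35]

I4 = (29, 30, 34, 35)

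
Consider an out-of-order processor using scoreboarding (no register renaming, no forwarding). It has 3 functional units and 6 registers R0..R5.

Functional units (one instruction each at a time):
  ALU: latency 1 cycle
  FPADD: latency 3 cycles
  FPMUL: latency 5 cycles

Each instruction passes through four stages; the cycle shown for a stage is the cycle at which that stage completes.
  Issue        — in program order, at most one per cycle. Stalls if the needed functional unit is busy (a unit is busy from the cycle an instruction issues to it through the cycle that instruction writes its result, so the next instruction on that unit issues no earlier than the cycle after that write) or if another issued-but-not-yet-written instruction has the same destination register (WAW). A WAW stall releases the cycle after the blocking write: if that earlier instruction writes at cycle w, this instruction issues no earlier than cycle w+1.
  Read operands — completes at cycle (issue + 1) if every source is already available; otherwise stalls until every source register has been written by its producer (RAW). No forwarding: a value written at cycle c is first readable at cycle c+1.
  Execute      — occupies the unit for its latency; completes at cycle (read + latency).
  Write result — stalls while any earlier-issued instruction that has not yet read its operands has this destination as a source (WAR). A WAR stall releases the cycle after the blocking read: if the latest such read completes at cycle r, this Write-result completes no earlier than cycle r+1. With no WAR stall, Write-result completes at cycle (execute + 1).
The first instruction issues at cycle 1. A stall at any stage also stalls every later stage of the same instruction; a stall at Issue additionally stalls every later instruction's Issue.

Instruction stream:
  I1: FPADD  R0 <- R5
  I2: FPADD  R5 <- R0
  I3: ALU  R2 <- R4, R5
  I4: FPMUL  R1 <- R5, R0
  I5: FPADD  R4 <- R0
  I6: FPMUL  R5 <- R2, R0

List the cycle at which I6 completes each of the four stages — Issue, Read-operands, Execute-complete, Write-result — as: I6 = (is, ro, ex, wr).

[1] I1 issues→FPADD
[2] I1 reads
[5] I1 exec-done
[6] I1 writes R0
[7] I2 issues→FPADD
[8] I2 reads; I3 issues→ALU
[9] I4 issues→FPMUL
[11] I2 exec-done
[12] I2 writes R5
[13] I3 reads; I4 reads; I5 issues→FPADD
[14] I3 exec-done; I5 reads
[15] I3 writes R2
[17] I5 exec-done
[18] I4 exec-done; I5 writes R4
[19] I4 writes R1
[20] I6 issues→FPMUL
[21] I6 reads
[26] I6 exec-done
[27] I6 writes R5

I6 = (20, 21, 26, 27)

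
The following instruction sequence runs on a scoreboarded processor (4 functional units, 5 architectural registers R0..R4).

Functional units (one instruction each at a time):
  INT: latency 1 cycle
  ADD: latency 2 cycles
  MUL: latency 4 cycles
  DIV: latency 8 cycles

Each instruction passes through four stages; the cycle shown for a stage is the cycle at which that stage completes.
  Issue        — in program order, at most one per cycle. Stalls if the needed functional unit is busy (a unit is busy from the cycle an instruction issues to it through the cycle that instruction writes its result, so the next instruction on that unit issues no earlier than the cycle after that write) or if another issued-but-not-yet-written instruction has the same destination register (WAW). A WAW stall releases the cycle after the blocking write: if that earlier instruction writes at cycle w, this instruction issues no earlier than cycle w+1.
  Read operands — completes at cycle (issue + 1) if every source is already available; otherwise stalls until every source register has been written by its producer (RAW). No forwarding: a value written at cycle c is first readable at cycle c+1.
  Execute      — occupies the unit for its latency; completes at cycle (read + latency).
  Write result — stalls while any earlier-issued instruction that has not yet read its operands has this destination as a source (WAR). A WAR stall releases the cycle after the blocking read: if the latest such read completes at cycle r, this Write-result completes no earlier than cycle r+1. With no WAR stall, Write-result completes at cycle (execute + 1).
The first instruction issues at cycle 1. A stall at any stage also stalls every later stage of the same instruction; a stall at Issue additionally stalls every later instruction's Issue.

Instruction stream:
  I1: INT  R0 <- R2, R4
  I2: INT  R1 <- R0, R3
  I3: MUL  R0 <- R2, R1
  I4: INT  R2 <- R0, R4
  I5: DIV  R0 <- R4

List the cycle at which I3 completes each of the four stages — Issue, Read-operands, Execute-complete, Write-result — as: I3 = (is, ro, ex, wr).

1) issue 1, read 2, done 3, write 4
2) issue 5, read 6, done 7, write 8  <struct: INT busy until I1 writes@4>
3) issue 6, read 9, done 13, write 14  <RAW R1: wait I2 write@8>
4) issue 9, read 15, done 16, write 17  <struct: INT busy until I2 writes@8 / RAW R0: wait I3 write@14>
5) issue 15, read 16, done 24, write 25  <WAW R0: wait I3 write@14>

I3 = (6, 9, 13, 14)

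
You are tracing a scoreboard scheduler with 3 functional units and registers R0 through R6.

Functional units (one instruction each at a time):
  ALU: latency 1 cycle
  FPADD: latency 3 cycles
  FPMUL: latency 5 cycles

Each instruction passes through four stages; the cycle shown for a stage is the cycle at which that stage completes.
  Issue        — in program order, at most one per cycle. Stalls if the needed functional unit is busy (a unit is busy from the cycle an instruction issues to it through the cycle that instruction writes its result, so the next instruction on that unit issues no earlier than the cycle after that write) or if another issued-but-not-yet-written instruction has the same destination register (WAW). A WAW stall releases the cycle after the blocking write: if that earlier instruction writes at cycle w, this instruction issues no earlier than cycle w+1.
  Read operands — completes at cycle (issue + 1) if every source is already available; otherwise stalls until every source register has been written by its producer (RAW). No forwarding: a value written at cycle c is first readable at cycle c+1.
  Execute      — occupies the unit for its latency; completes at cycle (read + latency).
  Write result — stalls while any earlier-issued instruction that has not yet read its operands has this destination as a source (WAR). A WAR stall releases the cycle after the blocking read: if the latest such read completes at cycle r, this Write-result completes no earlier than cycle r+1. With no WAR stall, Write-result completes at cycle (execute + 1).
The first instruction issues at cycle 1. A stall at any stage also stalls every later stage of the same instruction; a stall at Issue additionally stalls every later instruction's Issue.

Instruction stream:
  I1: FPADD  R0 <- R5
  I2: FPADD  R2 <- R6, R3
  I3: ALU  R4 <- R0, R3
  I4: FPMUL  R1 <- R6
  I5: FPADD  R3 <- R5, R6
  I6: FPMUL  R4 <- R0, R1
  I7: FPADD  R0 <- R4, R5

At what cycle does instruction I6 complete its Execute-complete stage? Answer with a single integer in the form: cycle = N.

cycle 1: I1 issues→FPADD
cycle 2: I1 reads
cycle 5: I1 exec-done
cycle 6: I1 writes R0
cycle 7: I2 issues→FPADD
cycle 8: I2 reads · I3 issues→ALU
cycle 9: I3 reads · I4 issues→FPMUL
cycle 10: I3 exec-done · I4 reads
cycle 11: I2 exec-done · I3 writes R4
cycle 12: I2 writes R2
cycle 13: I5 issues→FPADD
cycle 14: I5 reads
cycle 15: I4 exec-done
cycle 16: I4 writes R1
cycle 17: I5 exec-done · I6 issues→FPMUL
cycle 18: I5 writes R3 · I6 reads
cycle 19: I7 issues→FPADD
cycle 23: I6 exec-done
cycle 24: I6 writes R4
cycle 25: I7 reads
cycle 28: I7 exec-done
cycle 29: I7 writes R0

cycle = 23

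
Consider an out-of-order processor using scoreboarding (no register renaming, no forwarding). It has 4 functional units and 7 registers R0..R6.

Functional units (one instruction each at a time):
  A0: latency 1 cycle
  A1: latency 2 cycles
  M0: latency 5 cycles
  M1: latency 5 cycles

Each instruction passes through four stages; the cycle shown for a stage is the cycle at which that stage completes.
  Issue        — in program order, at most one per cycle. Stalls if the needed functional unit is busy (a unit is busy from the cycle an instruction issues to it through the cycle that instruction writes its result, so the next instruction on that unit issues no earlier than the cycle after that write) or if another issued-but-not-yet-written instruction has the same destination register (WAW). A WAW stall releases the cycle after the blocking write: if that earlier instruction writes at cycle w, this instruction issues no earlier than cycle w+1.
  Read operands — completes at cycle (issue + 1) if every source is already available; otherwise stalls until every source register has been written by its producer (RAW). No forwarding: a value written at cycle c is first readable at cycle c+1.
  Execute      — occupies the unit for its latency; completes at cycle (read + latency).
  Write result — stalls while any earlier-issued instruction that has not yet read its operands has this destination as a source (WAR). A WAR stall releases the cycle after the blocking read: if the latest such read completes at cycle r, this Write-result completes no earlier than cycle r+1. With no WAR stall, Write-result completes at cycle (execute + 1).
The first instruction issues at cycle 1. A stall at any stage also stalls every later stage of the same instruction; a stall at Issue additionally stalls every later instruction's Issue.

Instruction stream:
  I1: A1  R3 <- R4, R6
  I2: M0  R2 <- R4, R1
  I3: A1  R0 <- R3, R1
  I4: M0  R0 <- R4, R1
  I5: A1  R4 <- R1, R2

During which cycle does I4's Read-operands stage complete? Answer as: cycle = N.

cycle = 12

  I1 | 1 | 2 | 4 | 5
  I2 | 2 | 3 | 8 | 9
  I3 | 6 | 7 | 9 | 10   struct: A1 busy until I1 writes@5
  I4 | 11 | 12 | 17 | 18   WAW R0: wait I3 write@10
  I5 | 12 | 13 | 15 | 16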